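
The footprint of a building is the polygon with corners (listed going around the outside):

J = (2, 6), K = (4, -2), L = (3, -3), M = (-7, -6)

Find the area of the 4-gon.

51.5

Apply the surveyor's formula: 2A = Σ (x_i·y_{i+1} − x_{i+1}·y_i), indices taken mod 4.
J→K: (2)(-2) − (4)(6) = -28
K→L: (4)(-3) − (3)(-2) = -6
L→M: (3)(-6) − (-7)(-3) = -39
M→J: (-7)(6) − (2)(-6) = -30
Σ = -103
Area = |Σ|/2 = 51.5.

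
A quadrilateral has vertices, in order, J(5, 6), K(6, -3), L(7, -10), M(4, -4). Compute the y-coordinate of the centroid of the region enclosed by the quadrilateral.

-137/51

Apply the shoelace (surveyor's) formula. First the cross-terms c_i = x_i·y_{i+1} − x_{i+1}·y_i:
  -51, -39, 12, 44  ⇒  2A = -34, A = -17.
Then Σ (y_i + y_{i+1})·c_i = 274, so ȳ = 274 / (6·(-17)) = -137/51.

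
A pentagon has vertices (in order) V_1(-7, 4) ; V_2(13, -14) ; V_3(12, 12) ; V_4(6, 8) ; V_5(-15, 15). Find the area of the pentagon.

324.5

Apply the shoelace formula: 2A = Σ (x_i·y_{i+1} − x_{i+1}·y_i), indices taken mod 5.
Σ = (46) + (324) + (24) + (210) + (45) = 649
Area = |Σ|/2 = 324.5.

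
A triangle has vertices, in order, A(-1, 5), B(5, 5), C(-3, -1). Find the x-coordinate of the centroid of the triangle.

Apply the shoelace (surveyor's) formula. First the cross-terms c_i = x_i·y_{i+1} − x_{i+1}·y_i:
  -30, 10, -16  ⇒  2A = -36, A = -18.
Then Σ (x_i + x_{i+1})·c_i = -36, so x̄ = -36 / (6·(-18)) = 1/3.

1/3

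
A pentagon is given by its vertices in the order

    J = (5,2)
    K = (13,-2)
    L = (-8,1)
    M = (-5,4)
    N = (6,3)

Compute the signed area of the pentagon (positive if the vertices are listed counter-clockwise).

Apply Gauss's area formula: 2A = Σ (x_i·y_{i+1} − x_{i+1}·y_i), indices taken mod 5.
Σ = (-36) + (-3) + (-27) + (-39) + (-3) = -108
Signed area = Σ/2 = -54 (negative ⇒ clockwise traversal).

-54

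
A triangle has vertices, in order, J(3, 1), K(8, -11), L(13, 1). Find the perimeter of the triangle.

|JK| = √((5)² + (-12)²) = √169 = 13
|KL| = √((5)² + (12)²) = √169 = 13
|LJ| = √((-10)² + (0)²) = √100 = 10
Perimeter = 13 + 13 + 10 = 36.

36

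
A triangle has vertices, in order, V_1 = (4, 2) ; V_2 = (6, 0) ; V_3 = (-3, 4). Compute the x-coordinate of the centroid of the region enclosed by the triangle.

Apply the shoelace formula. First the cross-terms c_i = x_i·y_{i+1} − x_{i+1}·y_i:
  -12, 24, -22  ⇒  2A = -10, A = -5.
Then Σ (x_i + x_{i+1})·c_i = -70, so x̄ = -70 / (6·(-5)) = 7/3.

7/3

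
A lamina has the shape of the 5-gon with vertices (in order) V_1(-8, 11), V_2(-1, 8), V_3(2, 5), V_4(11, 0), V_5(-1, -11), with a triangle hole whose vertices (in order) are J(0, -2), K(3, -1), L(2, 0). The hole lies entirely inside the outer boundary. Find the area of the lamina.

172.5

Outer boundary:
Σ = (-53) + (-21) + (-55) + (-121) + (-99) = -349
Area = |Σ|/2 = 174.5.
Hole:
Apply the shoelace (surveyor's) formula: 2A = Σ (x_i·y_{i+1} − x_{i+1}·y_i), indices taken mod 3.
Σ = (6) + (2) + (-4) = 4
Area = |Σ|/2 = 2.
Net area = 174.5 − 2 = 172.5.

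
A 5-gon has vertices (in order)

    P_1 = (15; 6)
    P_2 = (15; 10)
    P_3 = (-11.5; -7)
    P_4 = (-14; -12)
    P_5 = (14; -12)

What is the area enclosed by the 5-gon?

355

Apply the shoelace (surveyor's) formula: 2A = Σ (x_i·y_{i+1} − x_{i+1}·y_i), indices taken mod 5.
Σ = (60) + (10) + (40) + (336) + (264) = 710
Area = |Σ|/2 = 355.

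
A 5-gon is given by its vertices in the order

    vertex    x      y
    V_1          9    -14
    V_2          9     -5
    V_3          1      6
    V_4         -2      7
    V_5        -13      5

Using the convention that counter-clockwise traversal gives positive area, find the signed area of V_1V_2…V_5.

Σ = (81) + (59) + (19) + (81) + (137) = 377
Signed area = Σ/2 = 188.5 (positive ⇒ counter-clockwise traversal).

188.5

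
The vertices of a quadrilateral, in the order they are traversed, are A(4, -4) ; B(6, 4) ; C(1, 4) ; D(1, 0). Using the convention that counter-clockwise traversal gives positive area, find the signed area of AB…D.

26

A→B: (4)(4) − (6)(-4) = 40
B→C: (6)(4) − (1)(4) = 20
C→D: (1)(0) − (1)(4) = -4
D→A: (1)(-4) − (4)(0) = -4
Σ = 52
Signed area = Σ/2 = 26 (positive ⇒ counter-clockwise traversal).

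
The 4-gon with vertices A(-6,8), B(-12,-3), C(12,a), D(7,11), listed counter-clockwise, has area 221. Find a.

-2

Write out the shoelace sum; only the two edges meeting at C involve a:
2·Area = [((-12)·a − 12·(-3)) + (12·11 − 7·a)] + 236
       = -19·a + 404 = 442
⇒ a = -2.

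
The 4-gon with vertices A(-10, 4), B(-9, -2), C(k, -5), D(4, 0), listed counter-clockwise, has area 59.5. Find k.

-9

Write out the shoelace sum; only the two edges meeting at C involve k:
2·Area = [((-9)·(-5) − k·(-2)) + (k·0 − 4·(-5))] + 72
       = 2·k + 137 = 119
⇒ k = -9.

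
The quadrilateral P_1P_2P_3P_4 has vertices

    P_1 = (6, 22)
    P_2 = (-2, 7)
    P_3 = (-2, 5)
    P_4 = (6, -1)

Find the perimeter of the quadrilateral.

52

|P_1P_2| = √((-8)² + (-15)²) = √289 = 17
|P_2P_3| = √((0)² + (-2)²) = √4 = 2
|P_3P_4| = √((8)² + (-6)²) = √100 = 10
|P_4P_1| = √((0)² + (23)²) = √529 = 23
Perimeter = 17 + 2 + 10 + 23 = 52.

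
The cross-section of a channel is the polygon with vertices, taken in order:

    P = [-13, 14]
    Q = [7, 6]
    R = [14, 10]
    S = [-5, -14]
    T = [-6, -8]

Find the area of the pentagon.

P→Q: (-13)(6) − (7)(14) = -176
Q→R: (7)(10) − (14)(6) = -14
R→S: (14)(-14) − (-5)(10) = -146
S→T: (-5)(-8) − (-6)(-14) = -44
T→P: (-6)(14) − (-13)(-8) = -188
Σ = -568
Area = |Σ|/2 = 284.

284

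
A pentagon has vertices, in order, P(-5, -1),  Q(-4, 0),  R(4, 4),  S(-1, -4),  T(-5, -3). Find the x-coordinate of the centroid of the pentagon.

-202/177

Apply the shoelace (surveyor's) formula. First the cross-terms c_i = x_i·y_{i+1} − x_{i+1}·y_i:
  -4, -16, -12, -17, -10  ⇒  2A = -59, A = -29.5.
Then Σ (x_i + x_{i+1})·c_i = 202, so x̄ = 202 / (6·(-29.5)) = -202/177.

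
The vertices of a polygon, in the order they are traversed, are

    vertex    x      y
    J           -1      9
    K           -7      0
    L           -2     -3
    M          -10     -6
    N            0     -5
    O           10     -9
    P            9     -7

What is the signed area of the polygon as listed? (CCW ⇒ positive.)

125.5

Apply the shoelace (surveyor's) formula: 2A = Σ (x_i·y_{i+1} − x_{i+1}·y_i), indices taken mod 7.
Σ = (63) + (21) + (-18) + (50) + (50) + (11) + (74) = 251
Signed area = Σ/2 = 125.5 (positive ⇒ counter-clockwise traversal).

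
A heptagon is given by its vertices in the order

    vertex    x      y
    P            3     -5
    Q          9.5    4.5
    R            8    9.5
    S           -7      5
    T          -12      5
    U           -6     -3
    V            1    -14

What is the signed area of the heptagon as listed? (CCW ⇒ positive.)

218.375

P→Q: (3)(4.5) − (9.5)(-5) = 61
Q→R: (9.5)(9.5) − (8)(4.5) = 54.25
R→S: (8)(5) − (-7)(9.5) = 106.5
S→T: (-7)(5) − (-12)(5) = 25
T→U: (-12)(-3) − (-6)(5) = 66
U→V: (-6)(-14) − (1)(-3) = 87
V→P: (1)(-5) − (3)(-14) = 37
Σ = 436.75
Signed area = Σ/2 = 218.375 (positive ⇒ counter-clockwise traversal).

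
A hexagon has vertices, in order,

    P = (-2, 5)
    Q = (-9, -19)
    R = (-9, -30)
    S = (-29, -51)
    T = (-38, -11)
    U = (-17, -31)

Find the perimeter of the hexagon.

174

|PQ| = √((-7)² + (-24)²) = √625 = 25
|QR| = √((0)² + (-11)²) = √121 = 11
|RS| = √((-20)² + (-21)²) = √841 = 29
|ST| = √((-9)² + (40)²) = √1681 = 41
|TU| = √((21)² + (-20)²) = √841 = 29
|UP| = √((15)² + (36)²) = √1521 = 39
Perimeter = 25 + 11 + 29 + 41 + 29 + 39 = 174.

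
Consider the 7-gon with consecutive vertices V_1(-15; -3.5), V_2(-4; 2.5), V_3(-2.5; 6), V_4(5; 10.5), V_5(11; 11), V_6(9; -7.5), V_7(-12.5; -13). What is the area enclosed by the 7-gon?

Apply the shoelace (surveyor's) formula: 2A = Σ (x_i·y_{i+1} − x_{i+1}·y_i), indices taken mod 7.
Σ = (-51.5) + (-17.75) + (-56.25) + (-60.5) + (-181.5) + (-210.75) + (-151.25) = -729.5
Area = |Σ|/2 = 364.75.

364.75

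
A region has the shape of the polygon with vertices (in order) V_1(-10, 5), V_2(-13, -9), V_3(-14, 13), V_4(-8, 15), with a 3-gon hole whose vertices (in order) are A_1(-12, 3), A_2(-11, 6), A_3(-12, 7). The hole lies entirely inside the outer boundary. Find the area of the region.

66

Outer boundary:
V_1→V_2: (-10)(-9) − (-13)(5) = 155
V_2→V_3: (-13)(13) − (-14)(-9) = -295
V_3→V_4: (-14)(15) − (-8)(13) = -106
V_4→V_1: (-8)(5) − (-10)(15) = 110
Σ = -136
Area = |Σ|/2 = 68.
Hole:
Cross-terms: -39, -5, 48  ⇒  Σ = 4
Area = |Σ|/2 = 2.
Net area = 68 − 2 = 66.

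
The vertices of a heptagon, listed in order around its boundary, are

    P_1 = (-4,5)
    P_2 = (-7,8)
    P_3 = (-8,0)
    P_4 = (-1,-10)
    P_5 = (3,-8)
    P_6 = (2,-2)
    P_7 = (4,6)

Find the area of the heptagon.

129.5

Apply Gauss's area formula: 2A = Σ (x_i·y_{i+1} − x_{i+1}·y_i), indices taken mod 7.
Σ = (3) + (64) + (80) + (38) + (10) + (20) + (44) = 259
Area = |Σ|/2 = 129.5.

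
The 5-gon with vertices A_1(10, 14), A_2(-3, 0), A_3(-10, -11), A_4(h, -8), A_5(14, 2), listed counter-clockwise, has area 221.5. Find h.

The doubled signed area Σ (x_i y_{i+1} − x_{i+1} y_i) is linear in h.
With h=0 it equals 443; the coefficient of h is 13 (from the two edges through A_4).
So 13·h + 443 = 2·221.5 = 443 ⇒ h = 0.

0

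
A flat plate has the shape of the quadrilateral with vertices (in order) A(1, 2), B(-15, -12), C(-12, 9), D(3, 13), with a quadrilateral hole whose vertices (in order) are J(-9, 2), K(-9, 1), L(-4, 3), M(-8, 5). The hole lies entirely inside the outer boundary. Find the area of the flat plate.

216

Outer boundary:
Apply the shoelace (surveyor's) formula: 2A = Σ (x_i·y_{i+1} − x_{i+1}·y_i), indices taken mod 4.
Σ = (18) + (-279) + (-183) + (-7) = -451
Area = |Σ|/2 = 225.5.
Hole:
Apply the surveyor's formula: 2A = Σ (x_i·y_{i+1} − x_{i+1}·y_i), indices taken mod 4.
J→K: (-9)(1) − (-9)(2) = 9
K→L: (-9)(3) − (-4)(1) = -23
L→M: (-4)(5) − (-8)(3) = 4
M→J: (-8)(2) − (-9)(5) = 29
Σ = 19
Area = |Σ|/2 = 9.5.
Net area = 225.5 − 9.5 = 216.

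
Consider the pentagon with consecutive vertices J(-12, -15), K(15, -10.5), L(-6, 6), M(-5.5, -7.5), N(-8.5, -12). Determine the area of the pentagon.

220.875

J→K: (-12)(-10.5) − (15)(-15) = 351
K→L: (15)(6) − (-6)(-10.5) = 27
L→M: (-6)(-7.5) − (-5.5)(6) = 78
M→N: (-5.5)(-12) − (-8.5)(-7.5) = 2.25
N→J: (-8.5)(-15) − (-12)(-12) = -16.5
Σ = 441.75
Area = |Σ|/2 = 220.875.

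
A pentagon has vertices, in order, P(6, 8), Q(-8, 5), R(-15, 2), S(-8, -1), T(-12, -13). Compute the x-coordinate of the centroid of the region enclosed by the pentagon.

-665/129

Apply the shoelace (surveyor's) formula. First the cross-terms c_i = x_i·y_{i+1} − x_{i+1}·y_i:
  94, 59, 31, 92, -18  ⇒  2A = 258, A = 129.
Then Σ (x_i + x_{i+1})·c_i = -3990, so x̄ = -3990 / (6·129) = -665/129.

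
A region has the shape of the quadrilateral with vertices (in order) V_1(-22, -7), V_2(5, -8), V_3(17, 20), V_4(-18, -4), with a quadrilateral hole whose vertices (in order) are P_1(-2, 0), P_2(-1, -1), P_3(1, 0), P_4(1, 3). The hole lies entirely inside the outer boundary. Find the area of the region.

382.5

Outer boundary:
Apply the shoelace (surveyor's) formula: 2A = Σ (x_i·y_{i+1} − x_{i+1}·y_i), indices taken mod 4.
Σ = (211) + (236) + (292) + (38) = 777
Area = |Σ|/2 = 388.5.
Hole:
Apply the shoelace formula: 2A = Σ (x_i·y_{i+1} − x_{i+1}·y_i), indices taken mod 4.
Cross-terms: 2, 1, 3, 6  ⇒  Σ = 12
Area = |Σ|/2 = 6.
Net area = 388.5 − 6 = 382.5.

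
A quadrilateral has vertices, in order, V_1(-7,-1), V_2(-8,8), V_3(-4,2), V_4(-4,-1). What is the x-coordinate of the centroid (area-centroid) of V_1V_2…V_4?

Apply Gauss's area formula. First the cross-terms c_i = x_i·y_{i+1} − x_{i+1}·y_i:
  -64, 16, 12, -3  ⇒  2A = -39, A = -19.5.
Then Σ (x_i + x_{i+1})·c_i = 705, so x̄ = 705 / (6·(-19.5)) = -235/39.

-235/39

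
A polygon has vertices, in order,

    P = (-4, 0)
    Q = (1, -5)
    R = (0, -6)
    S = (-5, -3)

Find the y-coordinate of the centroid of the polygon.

-68/21

Apply the surveyor's formula. First the cross-terms c_i = x_i·y_{i+1} − x_{i+1}·y_i:
  20, -6, -30, -12  ⇒  2A = -28, A = -14.
Then Σ (y_i + y_{i+1})·c_i = 272, so ȳ = 272 / (6·(-14)) = -68/21.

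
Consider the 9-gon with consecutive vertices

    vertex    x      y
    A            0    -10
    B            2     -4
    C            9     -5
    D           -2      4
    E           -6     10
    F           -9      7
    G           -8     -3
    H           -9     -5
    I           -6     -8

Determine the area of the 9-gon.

161

Apply the surveyor's formula: 2A = Σ (x_i·y_{i+1} − x_{i+1}·y_i), indices taken mod 9.
Σ = (20) + (26) + (26) + (4) + (48) + (83) + (13) + (42) + (60) = 322
Area = |Σ|/2 = 161.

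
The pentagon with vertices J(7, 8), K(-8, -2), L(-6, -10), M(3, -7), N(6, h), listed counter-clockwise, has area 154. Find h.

The doubled signed area Σ (x_i y_{i+1} − x_{i+1} y_i) is linear in h.
With h=0 it equals 280; the coefficient of h is -4 (from the two edges through N).
So -4·h + 280 = 2·154 = 308 ⇒ h = -7.

-7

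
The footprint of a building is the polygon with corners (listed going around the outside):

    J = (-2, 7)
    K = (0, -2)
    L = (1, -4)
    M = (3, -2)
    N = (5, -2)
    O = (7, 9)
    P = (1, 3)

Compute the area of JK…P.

52

Apply the shoelace (surveyor's) formula: 2A = Σ (x_i·y_{i+1} − x_{i+1}·y_i), indices taken mod 7.
Σ = (4) + (2) + (10) + (4) + (59) + (12) + (13) = 104
Area = |Σ|/2 = 52.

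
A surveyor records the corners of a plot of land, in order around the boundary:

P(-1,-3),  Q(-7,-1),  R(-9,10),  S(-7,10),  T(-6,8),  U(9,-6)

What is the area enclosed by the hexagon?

Apply the shoelace formula: 2A = Σ (x_i·y_{i+1} − x_{i+1}·y_i), indices taken mod 6.
P→Q: (-1)(-1) − (-7)(-3) = -20
Q→R: (-7)(10) − (-9)(-1) = -79
R→S: (-9)(10) − (-7)(10) = -20
S→T: (-7)(8) − (-6)(10) = 4
T→U: (-6)(-6) − (9)(8) = -36
U→P: (9)(-3) − (-1)(-6) = -33
Σ = -184
Area = |Σ|/2 = 92.

92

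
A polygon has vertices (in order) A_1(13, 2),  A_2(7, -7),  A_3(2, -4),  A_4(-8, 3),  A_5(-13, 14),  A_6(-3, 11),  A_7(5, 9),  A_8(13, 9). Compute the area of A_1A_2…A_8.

Apply the shoelace (surveyor's) formula: 2A = Σ (x_i·y_{i+1} − x_{i+1}·y_i), indices taken mod 8.
Σ = (-105) + (-14) + (-26) + (-73) + (-101) + (-82) + (-72) + (-91) = -564
Area = |Σ|/2 = 282.

282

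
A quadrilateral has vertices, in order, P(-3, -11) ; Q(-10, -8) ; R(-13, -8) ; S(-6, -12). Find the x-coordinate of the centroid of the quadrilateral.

-163/21

Apply Gauss's area formula. First the cross-terms c_i = x_i·y_{i+1} − x_{i+1}·y_i:
  -86, -24, 108, 30  ⇒  2A = 28, A = 14.
Then Σ (x_i + x_{i+1})·c_i = -652, so x̄ = -652 / (6·14) = -163/21.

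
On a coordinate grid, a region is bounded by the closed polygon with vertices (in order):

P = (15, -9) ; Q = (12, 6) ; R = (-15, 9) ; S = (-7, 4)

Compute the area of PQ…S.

201

Apply the surveyor's formula: 2A = Σ (x_i·y_{i+1} − x_{i+1}·y_i), indices taken mod 4.
Σ = (198) + (198) + (3) + (3) = 402
Area = |Σ|/2 = 201.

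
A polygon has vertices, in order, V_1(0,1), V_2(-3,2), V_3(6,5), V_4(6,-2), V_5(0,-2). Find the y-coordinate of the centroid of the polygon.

43/39

Apply the shoelace (surveyor's) formula. First the cross-terms c_i = x_i·y_{i+1} − x_{i+1}·y_i:
  3, -27, -42, -12, 0  ⇒  2A = -78, A = -39.
Then Σ (y_i + y_{i+1})·c_i = -258, so ȳ = -258 / (6·(-39)) = 43/39.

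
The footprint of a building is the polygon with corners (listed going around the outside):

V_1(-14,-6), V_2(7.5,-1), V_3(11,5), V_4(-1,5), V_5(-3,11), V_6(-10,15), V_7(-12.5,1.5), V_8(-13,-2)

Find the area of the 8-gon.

Cross-terms: 59, 48.5, 60, 4, 65, 172.5, 44.5, 50  ⇒  Σ = 503.5
Area = |Σ|/2 = 251.75.

251.75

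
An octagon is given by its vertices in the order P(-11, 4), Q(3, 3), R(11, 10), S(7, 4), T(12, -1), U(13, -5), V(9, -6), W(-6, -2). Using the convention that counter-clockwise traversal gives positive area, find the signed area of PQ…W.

Σ = (-45) + (-3) + (-26) + (-55) + (-47) + (-33) + (-54) + (-46) = -309
Signed area = Σ/2 = -154.5 (negative ⇒ clockwise traversal).

-154.5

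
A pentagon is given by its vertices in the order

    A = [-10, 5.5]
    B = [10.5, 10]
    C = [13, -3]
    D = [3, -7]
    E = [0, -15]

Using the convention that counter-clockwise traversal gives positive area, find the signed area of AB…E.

A→B: (-10)(10) − (10.5)(5.5) = -157.75
B→C: (10.5)(-3) − (13)(10) = -161.5
C→D: (13)(-7) − (3)(-3) = -82
D→E: (3)(-15) − (0)(-7) = -45
E→A: (0)(5.5) − (-10)(-15) = -150
Σ = -596.25
Signed area = Σ/2 = -298.125 (negative ⇒ clockwise traversal).

-298.125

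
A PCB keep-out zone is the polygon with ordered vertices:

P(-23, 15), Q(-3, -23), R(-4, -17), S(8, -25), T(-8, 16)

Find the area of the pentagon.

P→Q: (-23)(-23) − (-3)(15) = 574
Q→R: (-3)(-17) − (-4)(-23) = -41
R→S: (-4)(-25) − (8)(-17) = 236
S→T: (8)(16) − (-8)(-25) = -72
T→P: (-8)(15) − (-23)(16) = 248
Σ = 945
Area = |Σ|/2 = 472.5.

472.5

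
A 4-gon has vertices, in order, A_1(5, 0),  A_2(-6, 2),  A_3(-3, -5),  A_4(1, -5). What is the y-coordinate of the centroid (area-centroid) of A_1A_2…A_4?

Apply Gauss's area formula. First the cross-terms c_i = x_i·y_{i+1} − x_{i+1}·y_i:
  10, 36, 20, 25  ⇒  2A = 91, A = 45.5.
Then Σ (y_i + y_{i+1})·c_i = -413, so ȳ = -413 / (6·45.5) = -59/39.

-59/39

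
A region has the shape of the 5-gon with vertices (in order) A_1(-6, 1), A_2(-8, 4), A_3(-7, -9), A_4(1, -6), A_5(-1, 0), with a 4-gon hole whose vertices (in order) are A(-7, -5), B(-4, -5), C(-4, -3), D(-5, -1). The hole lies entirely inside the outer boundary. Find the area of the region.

Outer boundary:
Apply the shoelace (surveyor's) formula: 2A = Σ (x_i·y_{i+1} − x_{i+1}·y_i), indices taken mod 5.
Σ = (-16) + (100) + (51) + (-6) + (-1) = 128
Area = |Σ|/2 = 64.
Hole:
Apply the shoelace (surveyor's) formula: 2A = Σ (x_i·y_{i+1} − x_{i+1}·y_i), indices taken mod 4.
Cross-terms: 15, -8, -11, 18  ⇒  Σ = 14
Area = |Σ|/2 = 7.
Net area = 64 − 7 = 57.

57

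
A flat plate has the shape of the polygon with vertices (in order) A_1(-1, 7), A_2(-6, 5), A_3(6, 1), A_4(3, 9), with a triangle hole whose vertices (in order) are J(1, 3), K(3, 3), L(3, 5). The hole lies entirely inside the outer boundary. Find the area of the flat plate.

39

Outer boundary:
Σ = (37) + (-36) + (51) + (30) = 82
Area = |Σ|/2 = 41.
Hole:
Apply the shoelace (surveyor's) formula: 2A = Σ (x_i·y_{i+1} − x_{i+1}·y_i), indices taken mod 3.
Σ = (-6) + (6) + (4) = 4
Area = |Σ|/2 = 2.
Net area = 41 − 2 = 39.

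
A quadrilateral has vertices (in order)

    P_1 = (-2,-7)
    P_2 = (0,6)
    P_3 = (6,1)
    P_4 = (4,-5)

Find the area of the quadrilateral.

60

Apply the surveyor's formula: 2A = Σ (x_i·y_{i+1} − x_{i+1}·y_i), indices taken mod 4.
Σ = (-12) + (-36) + (-34) + (-38) = -120
Area = |Σ|/2 = 60.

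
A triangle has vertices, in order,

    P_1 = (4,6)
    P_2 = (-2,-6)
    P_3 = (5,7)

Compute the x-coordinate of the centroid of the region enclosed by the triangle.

7/3

Apply the surveyor's formula. First the cross-terms c_i = x_i·y_{i+1} − x_{i+1}·y_i:
  -12, 16, 2  ⇒  2A = 6, A = 3.
Then Σ (x_i + x_{i+1})·c_i = 42, so x̄ = 42 / (6·3) = 7/3.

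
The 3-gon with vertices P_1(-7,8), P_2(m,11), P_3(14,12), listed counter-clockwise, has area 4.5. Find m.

11

The doubled signed area Σ (x_i y_{i+1} − x_{i+1} y_i) is linear in m.
With m=0 it equals -35; the coefficient of m is 4 (from the two edges through P_2).
So 4·m + -35 = 2·4.5 = 9 ⇒ m = 11.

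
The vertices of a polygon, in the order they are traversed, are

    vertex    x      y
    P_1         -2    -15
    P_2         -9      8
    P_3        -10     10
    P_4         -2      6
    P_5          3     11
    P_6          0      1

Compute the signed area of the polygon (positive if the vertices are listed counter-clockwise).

-118

Apply the shoelace formula: 2A = Σ (x_i·y_{i+1} − x_{i+1}·y_i), indices taken mod 6.
Cross-terms: -151, -10, -40, -40, 3, 2  ⇒  Σ = -236
Signed area = Σ/2 = -118 (negative ⇒ clockwise traversal).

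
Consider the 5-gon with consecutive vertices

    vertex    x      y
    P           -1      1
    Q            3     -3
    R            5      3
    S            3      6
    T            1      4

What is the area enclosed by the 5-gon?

28

Cross-terms: 0, 24, 21, 6, 5  ⇒  Σ = 56
Area = |Σ|/2 = 28.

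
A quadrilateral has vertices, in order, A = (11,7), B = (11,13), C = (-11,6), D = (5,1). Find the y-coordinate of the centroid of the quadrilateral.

Apply Gauss's area formula. First the cross-terms c_i = x_i·y_{i+1} − x_{i+1}·y_i:
  66, 209, -41, 24  ⇒  2A = 258, A = 129.
Then Σ (y_i + y_{i+1})·c_i = 5196, so ȳ = 5196 / (6·129) = 866/129.

866/129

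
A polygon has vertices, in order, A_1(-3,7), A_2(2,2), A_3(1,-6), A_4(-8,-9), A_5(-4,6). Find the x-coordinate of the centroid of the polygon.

Apply the shoelace (surveyor's) formula. First the cross-terms c_i = x_i·y_{i+1} − x_{i+1}·y_i:
  -20, -14, -57, -84, -10  ⇒  2A = -185, A = -92.5.
Then Σ (x_i + x_{i+1})·c_i = 1455, so x̄ = 1455 / (6·(-92.5)) = -97/37.

-97/37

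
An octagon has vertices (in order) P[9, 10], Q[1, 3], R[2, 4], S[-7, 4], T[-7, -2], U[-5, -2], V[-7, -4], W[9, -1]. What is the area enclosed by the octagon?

122.5

Apply Gauss's area formula: 2A = Σ (x_i·y_{i+1} − x_{i+1}·y_i), indices taken mod 8.
P→Q: (9)(3) − (1)(10) = 17
Q→R: (1)(4) − (2)(3) = -2
R→S: (2)(4) − (-7)(4) = 36
S→T: (-7)(-2) − (-7)(4) = 42
T→U: (-7)(-2) − (-5)(-2) = 4
U→V: (-5)(-4) − (-7)(-2) = 6
V→W: (-7)(-1) − (9)(-4) = 43
W→P: (9)(10) − (9)(-1) = 99
Σ = 245
Area = |Σ|/2 = 122.5.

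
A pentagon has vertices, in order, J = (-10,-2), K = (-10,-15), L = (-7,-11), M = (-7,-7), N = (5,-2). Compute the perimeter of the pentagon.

50

|JK| = √((0)² + (-13)²) = √169 = 13
|KL| = √((3)² + (4)²) = √25 = 5
|LM| = √((0)² + (4)²) = √16 = 4
|MN| = √((12)² + (5)²) = √169 = 13
|NJ| = √((-15)² + (0)²) = √225 = 15
Perimeter = 13 + 5 + 4 + 13 + 15 = 50.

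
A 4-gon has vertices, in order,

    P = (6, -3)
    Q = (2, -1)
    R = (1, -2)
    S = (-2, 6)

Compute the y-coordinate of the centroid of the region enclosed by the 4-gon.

Apply the shoelace formula. First the cross-terms c_i = x_i·y_{i+1} − x_{i+1}·y_i:
  0, -3, 2, -30  ⇒  2A = -31, A = -15.5.
Then Σ (y_i + y_{i+1})·c_i = -73, so ȳ = -73 / (6·(-15.5)) = 73/93.

73/93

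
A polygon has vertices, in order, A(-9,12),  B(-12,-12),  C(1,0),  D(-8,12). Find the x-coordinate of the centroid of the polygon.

-119/18

Apply the shoelace (surveyor's) formula. First the cross-terms c_i = x_i·y_{i+1} − x_{i+1}·y_i:
  252, 12, 12, 12  ⇒  2A = 288, A = 144.
Then Σ (x_i + x_{i+1})·c_i = -5712, so x̄ = -5712 / (6·144) = -119/18.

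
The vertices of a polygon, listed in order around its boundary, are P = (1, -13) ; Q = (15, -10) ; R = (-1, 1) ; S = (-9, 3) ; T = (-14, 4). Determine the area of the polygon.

P→Q: (1)(-10) − (15)(-13) = 185
Q→R: (15)(1) − (-1)(-10) = 5
R→S: (-1)(3) − (-9)(1) = 6
S→T: (-9)(4) − (-14)(3) = 6
T→P: (-14)(-13) − (1)(4) = 178
Σ = 380
Area = |Σ|/2 = 190.

190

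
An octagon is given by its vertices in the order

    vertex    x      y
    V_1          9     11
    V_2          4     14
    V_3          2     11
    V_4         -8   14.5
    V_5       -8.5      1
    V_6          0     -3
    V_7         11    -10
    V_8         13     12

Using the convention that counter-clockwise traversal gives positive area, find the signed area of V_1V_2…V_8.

342.875

Apply the shoelace formula: 2A = Σ (x_i·y_{i+1} − x_{i+1}·y_i), indices taken mod 8.
Σ = (82) + (16) + (117) + (115.25) + (25.5) + (33) + (262) + (35) = 685.75
Signed area = Σ/2 = 342.875 (positive ⇒ counter-clockwise traversal).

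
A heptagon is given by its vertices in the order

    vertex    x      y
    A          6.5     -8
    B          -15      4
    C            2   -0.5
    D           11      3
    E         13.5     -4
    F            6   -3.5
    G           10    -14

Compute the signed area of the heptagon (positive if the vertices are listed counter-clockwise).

Apply the shoelace formula: 2A = Σ (x_i·y_{i+1} − x_{i+1}·y_i), indices taken mod 7.
Σ = (-94) + (-0.5) + (11.5) + (-84.5) + (-23.25) + (-49) + (11) = -228.75
Signed area = Σ/2 = -114.375 (negative ⇒ clockwise traversal).

-114.375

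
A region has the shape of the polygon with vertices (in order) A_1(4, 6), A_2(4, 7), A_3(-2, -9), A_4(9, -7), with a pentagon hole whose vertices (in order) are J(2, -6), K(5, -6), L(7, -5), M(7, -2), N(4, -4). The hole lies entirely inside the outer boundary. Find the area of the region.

Outer boundary:
A_1→A_2: (4)(7) − (4)(6) = 4
A_2→A_3: (4)(-9) − (-2)(7) = -22
A_3→A_4: (-2)(-7) − (9)(-9) = 95
A_4→A_1: (9)(6) − (4)(-7) = 82
Σ = 159
Area = |Σ|/2 = 79.5.
Hole:
Apply the shoelace (surveyor's) formula: 2A = Σ (x_i·y_{i+1} − x_{i+1}·y_i), indices taken mod 5.
J→K: (2)(-6) − (5)(-6) = 18
K→L: (5)(-5) − (7)(-6) = 17
L→M: (7)(-2) − (7)(-5) = 21
M→N: (7)(-4) − (4)(-2) = -20
N→J: (4)(-6) − (2)(-4) = -16
Σ = 20
Area = |Σ|/2 = 10.
Net area = 79.5 − 10 = 69.5.

69.5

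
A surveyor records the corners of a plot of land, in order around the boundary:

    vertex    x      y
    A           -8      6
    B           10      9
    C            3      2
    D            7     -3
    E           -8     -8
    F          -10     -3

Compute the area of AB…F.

191

Apply the shoelace formula: 2A = Σ (x_i·y_{i+1} − x_{i+1}·y_i), indices taken mod 6.
Σ = (-132) + (-7) + (-23) + (-80) + (-56) + (-84) = -382
Area = |Σ|/2 = 191.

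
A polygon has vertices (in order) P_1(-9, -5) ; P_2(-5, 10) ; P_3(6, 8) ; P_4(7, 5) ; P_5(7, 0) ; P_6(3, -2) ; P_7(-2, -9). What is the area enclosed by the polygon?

Apply the surveyor's formula: 2A = Σ (x_i·y_{i+1} − x_{i+1}·y_i), indices taken mod 7.
Σ = (-115) + (-100) + (-26) + (-35) + (-14) + (-31) + (-71) = -392
Area = |Σ|/2 = 196.

196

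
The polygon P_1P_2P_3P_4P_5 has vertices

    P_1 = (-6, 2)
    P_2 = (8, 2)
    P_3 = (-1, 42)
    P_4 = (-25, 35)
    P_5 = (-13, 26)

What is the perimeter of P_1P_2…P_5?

|P_1P_2| = √((14)² + (0)²) = √196 = 14
|P_2P_3| = √((-9)² + (40)²) = √1681 = 41
|P_3P_4| = √((-24)² + (-7)²) = √625 = 25
|P_4P_5| = √((12)² + (-9)²) = √225 = 15
|P_5P_1| = √((7)² + (-24)²) = √625 = 25
Perimeter = 14 + 41 + 25 + 15 + 25 = 120.

120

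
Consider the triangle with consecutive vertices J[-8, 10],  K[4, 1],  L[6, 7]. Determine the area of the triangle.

45

Apply the shoelace formula: 2A = Σ (x_i·y_{i+1} − x_{i+1}·y_i), indices taken mod 3.
Cross-terms: -48, 22, 116  ⇒  Σ = 90
Area = |Σ|/2 = 45.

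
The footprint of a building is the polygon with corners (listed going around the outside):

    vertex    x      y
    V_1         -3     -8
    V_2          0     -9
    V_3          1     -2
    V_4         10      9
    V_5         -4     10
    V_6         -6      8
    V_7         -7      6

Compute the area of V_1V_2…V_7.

161.5

Apply the shoelace (surveyor's) formula: 2A = Σ (x_i·y_{i+1} − x_{i+1}·y_i), indices taken mod 7.
Σ = (27) + (9) + (29) + (136) + (28) + (20) + (74) = 323
Area = |Σ|/2 = 161.5.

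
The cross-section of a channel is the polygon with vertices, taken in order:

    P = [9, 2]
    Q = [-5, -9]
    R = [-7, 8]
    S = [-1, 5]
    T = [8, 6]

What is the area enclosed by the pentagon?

142.5

Apply the surveyor's formula: 2A = Σ (x_i·y_{i+1} − x_{i+1}·y_i), indices taken mod 5.
Cross-terms: -71, -103, -27, -46, -38  ⇒  Σ = -285
Area = |Σ|/2 = 142.5.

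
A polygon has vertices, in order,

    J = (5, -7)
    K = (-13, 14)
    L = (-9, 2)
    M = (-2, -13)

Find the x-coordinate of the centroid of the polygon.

-1042/279

Apply the shoelace formula. First the cross-terms c_i = x_i·y_{i+1} − x_{i+1}·y_i:
  -21, 100, 121, 79  ⇒  2A = 279, A = 139.5.
Then Σ (x_i + x_{i+1})·c_i = -3126, so x̄ = -3126 / (6·139.5) = -1042/279.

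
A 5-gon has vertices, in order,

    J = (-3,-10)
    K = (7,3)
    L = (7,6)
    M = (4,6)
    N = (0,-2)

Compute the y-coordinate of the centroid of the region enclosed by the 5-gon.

Apply the shoelace (surveyor's) formula. First the cross-terms c_i = x_i·y_{i+1} − x_{i+1}·y_i:
  61, 21, 18, -8, -6  ⇒  2A = 86, A = 43.
Then Σ (y_i + y_{i+1})·c_i = 18, so ȳ = 18 / (6·43) = 3/43.

3/43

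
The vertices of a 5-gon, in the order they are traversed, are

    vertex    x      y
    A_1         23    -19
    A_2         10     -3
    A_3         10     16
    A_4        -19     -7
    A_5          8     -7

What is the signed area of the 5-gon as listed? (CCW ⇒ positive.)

Cross-terms: 121, 190, 234, 189, 9  ⇒  Σ = 743
Signed area = Σ/2 = 371.5 (positive ⇒ counter-clockwise traversal).

371.5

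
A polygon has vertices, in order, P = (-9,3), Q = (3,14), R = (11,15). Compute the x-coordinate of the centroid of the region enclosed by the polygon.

Apply the shoelace (surveyor's) formula. First the cross-terms c_i = x_i·y_{i+1} − x_{i+1}·y_i:
  -135, -109, 168  ⇒  2A = -76, A = -38.
Then Σ (x_i + x_{i+1})·c_i = -380, so x̄ = -380 / (6·(-38)) = 5/3.

5/3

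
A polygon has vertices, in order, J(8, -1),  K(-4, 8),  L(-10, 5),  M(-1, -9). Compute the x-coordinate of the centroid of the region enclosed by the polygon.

-1.3125

Apply the shoelace formula. First the cross-terms c_i = x_i·y_{i+1} − x_{i+1}·y_i:
  60, 60, 95, 73  ⇒  2A = 288, A = 144.
Then Σ (x_i + x_{i+1})·c_i = -1134, so x̄ = -1134 / (6·144) = -1.3125.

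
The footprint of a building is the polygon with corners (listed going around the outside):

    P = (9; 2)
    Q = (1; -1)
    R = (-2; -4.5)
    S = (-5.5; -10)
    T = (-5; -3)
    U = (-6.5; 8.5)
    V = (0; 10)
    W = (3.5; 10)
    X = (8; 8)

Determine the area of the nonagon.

162.875

Apply the surveyor's formula: 2A = Σ (x_i·y_{i+1} − x_{i+1}·y_i), indices taken mod 9.
Σ = (-11) + (-6.5) + (-4.75) + (-33.5) + (-62) + (-65) + (-35) + (-52) + (-56) = -325.75
Area = |Σ|/2 = 162.875.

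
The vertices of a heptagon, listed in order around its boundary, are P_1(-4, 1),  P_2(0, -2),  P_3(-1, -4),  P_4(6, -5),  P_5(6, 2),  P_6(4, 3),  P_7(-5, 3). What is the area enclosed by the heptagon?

Apply the shoelace formula: 2A = Σ (x_i·y_{i+1} − x_{i+1}·y_i), indices taken mod 7.
Cross-terms: 8, -2, 29, 42, 10, 27, 7  ⇒  Σ = 121
Area = |Σ|/2 = 60.5.

60.5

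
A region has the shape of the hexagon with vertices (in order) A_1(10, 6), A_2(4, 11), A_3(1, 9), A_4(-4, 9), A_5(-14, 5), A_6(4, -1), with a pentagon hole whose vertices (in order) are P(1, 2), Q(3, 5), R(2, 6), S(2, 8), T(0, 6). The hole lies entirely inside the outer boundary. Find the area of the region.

136.5

Outer boundary:
Apply Gauss's area formula: 2A = Σ (x_i·y_{i+1} − x_{i+1}·y_i), indices taken mod 6.
A_1→A_2: (10)(11) − (4)(6) = 86
A_2→A_3: (4)(9) − (1)(11) = 25
A_3→A_4: (1)(9) − (-4)(9) = 45
A_4→A_5: (-4)(5) − (-14)(9) = 106
A_5→A_6: (-14)(-1) − (4)(5) = -6
A_6→A_1: (4)(6) − (10)(-1) = 34
Σ = 290
Area = |Σ|/2 = 145.
Hole:
Apply the surveyor's formula: 2A = Σ (x_i·y_{i+1} − x_{i+1}·y_i), indices taken mod 5.
Cross-terms: -1, 8, 4, 12, -6  ⇒  Σ = 17
Area = |Σ|/2 = 8.5.
Net area = 145 − 8.5 = 136.5.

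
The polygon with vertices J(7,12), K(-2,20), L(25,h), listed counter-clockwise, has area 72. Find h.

The doubled signed area Σ (x_i y_{i+1} − x_{i+1} y_i) is linear in h.
With h=0 it equals -36; the coefficient of h is -9 (from the two edges through L).
So -9·h + -36 = 2·72 = 144 ⇒ h = -20.

-20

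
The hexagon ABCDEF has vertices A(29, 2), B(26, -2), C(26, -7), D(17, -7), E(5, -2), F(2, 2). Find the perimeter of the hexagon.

|AB| = √((-3)² + (-4)²) = √25 = 5
|BC| = √((0)² + (-5)²) = √25 = 5
|CD| = √((-9)² + (0)²) = √81 = 9
|DE| = √((-12)² + (5)²) = √169 = 13
|EF| = √((-3)² + (4)²) = √25 = 5
|FA| = √((27)² + (0)²) = √729 = 27
Perimeter = 5 + 5 + 9 + 13 + 5 + 27 = 64.

64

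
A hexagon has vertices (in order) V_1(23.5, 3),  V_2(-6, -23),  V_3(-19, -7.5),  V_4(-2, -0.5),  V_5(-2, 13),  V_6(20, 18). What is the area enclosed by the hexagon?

Apply the shoelace formula: 2A = Σ (x_i·y_{i+1} − x_{i+1}·y_i), indices taken mod 6.
Σ = (-522.5) + (-392) + (-5.5) + (-27) + (-296) + (-363) = -1606
Area = |Σ|/2 = 803.

803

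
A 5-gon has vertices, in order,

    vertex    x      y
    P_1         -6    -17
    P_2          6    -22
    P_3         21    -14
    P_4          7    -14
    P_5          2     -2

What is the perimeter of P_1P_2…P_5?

74

|P_1P_2| = √((12)² + (-5)²) = √169 = 13
|P_2P_3| = √((15)² + (8)²) = √289 = 17
|P_3P_4| = √((-14)² + (0)²) = √196 = 14
|P_4P_5| = √((-5)² + (12)²) = √169 = 13
|P_5P_1| = √((-8)² + (-15)²) = √289 = 17
Perimeter = 13 + 17 + 14 + 13 + 17 = 74.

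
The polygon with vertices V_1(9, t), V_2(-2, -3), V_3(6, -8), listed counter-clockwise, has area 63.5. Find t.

Write out the shoelace sum; only the two edges meeting at V_1 involve t:
2·Area = [(6·t − 9·(-8)) + (9·(-3) − (-2)·t)] + 34
       = 8·t + 79 = 127
⇒ t = 6.

6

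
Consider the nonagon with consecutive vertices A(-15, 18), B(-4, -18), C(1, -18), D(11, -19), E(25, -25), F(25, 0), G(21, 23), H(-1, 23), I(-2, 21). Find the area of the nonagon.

1410.5

Apply Gauss's area formula: 2A = Σ (x_i·y_{i+1} − x_{i+1}·y_i), indices taken mod 9.
Σ = (342) + (90) + (179) + (200) + (625) + (575) + (506) + (25) + (279) = 2821
Area = |Σ|/2 = 1410.5.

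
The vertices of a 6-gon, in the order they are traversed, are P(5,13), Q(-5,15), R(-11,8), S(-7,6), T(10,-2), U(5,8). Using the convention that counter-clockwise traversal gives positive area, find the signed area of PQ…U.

162

Apply the shoelace (surveyor's) formula: 2A = Σ (x_i·y_{i+1} − x_{i+1}·y_i), indices taken mod 6.
Cross-terms: 140, 125, -10, -46, 90, 25  ⇒  Σ = 324
Signed area = Σ/2 = 162 (positive ⇒ counter-clockwise traversal).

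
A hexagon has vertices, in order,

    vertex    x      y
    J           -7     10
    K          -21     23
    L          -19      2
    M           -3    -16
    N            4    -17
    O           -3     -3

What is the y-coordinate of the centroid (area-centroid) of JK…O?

Apply Gauss's area formula. First the cross-terms c_i = x_i·y_{i+1} − x_{i+1}·y_i:
  49, 395, 310, 115, -63, -51  ⇒  2A = 755, A = 377.5.
Then Σ (y_i + y_{i+1})·c_i = 4260, so ȳ = 4260 / (6·377.5) = 284/151.

284/151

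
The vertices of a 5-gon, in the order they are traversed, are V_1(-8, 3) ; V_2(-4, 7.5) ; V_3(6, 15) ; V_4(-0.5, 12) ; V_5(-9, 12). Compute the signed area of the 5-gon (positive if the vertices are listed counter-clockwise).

Apply the shoelace formula: 2A = Σ (x_i·y_{i+1} − x_{i+1}·y_i), indices taken mod 5.
Σ = (-48) + (-105) + (79.5) + (102) + (69) = 97.5
Signed area = Σ/2 = 48.75 (positive ⇒ counter-clockwise traversal).

48.75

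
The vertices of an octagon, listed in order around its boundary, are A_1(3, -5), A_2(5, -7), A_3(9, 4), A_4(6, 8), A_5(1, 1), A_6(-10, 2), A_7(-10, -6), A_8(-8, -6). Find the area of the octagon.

147.5

Apply the shoelace formula: 2A = Σ (x_i·y_{i+1} − x_{i+1}·y_i), indices taken mod 8.
Σ = (4) + (83) + (48) + (-2) + (12) + (80) + (12) + (58) = 295
Area = |Σ|/2 = 147.5.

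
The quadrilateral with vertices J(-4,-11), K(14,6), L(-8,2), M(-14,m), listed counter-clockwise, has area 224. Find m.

The doubled signed area Σ (x_i y_{i+1} − x_{i+1} y_i) is linear in m.
With m=0 it equals 388; the coefficient of m is -4 (from the two edges through M).
So -4·m + 388 = 2·224 = 448 ⇒ m = -15.

-15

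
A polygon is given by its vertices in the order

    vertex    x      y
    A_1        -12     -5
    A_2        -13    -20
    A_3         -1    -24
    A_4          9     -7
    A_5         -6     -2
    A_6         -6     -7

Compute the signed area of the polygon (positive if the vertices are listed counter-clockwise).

303

Σ = (175) + (292) + (223) + (-60) + (30) + (-54) = 606
Signed area = Σ/2 = 303 (positive ⇒ counter-clockwise traversal).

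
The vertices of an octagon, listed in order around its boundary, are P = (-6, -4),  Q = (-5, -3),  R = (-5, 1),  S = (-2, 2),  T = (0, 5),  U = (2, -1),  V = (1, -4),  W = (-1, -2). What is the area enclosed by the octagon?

35.5

Apply the shoelace formula: 2A = Σ (x_i·y_{i+1} − x_{i+1}·y_i), indices taken mod 8.
Cross-terms: -2, -20, -8, -10, -10, -7, -6, -8  ⇒  Σ = -71
Area = |Σ|/2 = 35.5.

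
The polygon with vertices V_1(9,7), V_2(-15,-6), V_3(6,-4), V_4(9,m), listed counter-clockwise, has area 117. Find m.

Write out the shoelace sum; only the two edges meeting at V_4 involve m:
2·Area = [(6·m − 9·(-4)) + (9·7 − 9·m)] + 147
       = -3·m + 246 = 234
⇒ m = 4.

4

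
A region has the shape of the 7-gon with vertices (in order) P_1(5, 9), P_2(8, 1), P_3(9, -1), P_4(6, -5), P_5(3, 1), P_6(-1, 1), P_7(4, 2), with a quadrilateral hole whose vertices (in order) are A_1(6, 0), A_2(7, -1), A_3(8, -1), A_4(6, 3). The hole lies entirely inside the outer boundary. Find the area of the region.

35.5

Outer boundary:
Σ = (-67) + (-17) + (-39) + (21) + (4) + (-6) + (26) = -78
Area = |Σ|/2 = 39.
Hole:
Apply the shoelace (surveyor's) formula: 2A = Σ (x_i·y_{i+1} − x_{i+1}·y_i), indices taken mod 4.
Cross-terms: -6, 1, 30, -18  ⇒  Σ = 7
Area = |Σ|/2 = 3.5.
Net area = 39 − 3.5 = 35.5.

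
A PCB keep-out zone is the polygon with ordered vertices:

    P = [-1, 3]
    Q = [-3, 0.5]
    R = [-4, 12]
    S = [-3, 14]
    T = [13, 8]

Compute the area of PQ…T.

102.25

Apply the shoelace formula: 2A = Σ (x_i·y_{i+1} − x_{i+1}·y_i), indices taken mod 5.
P→Q: (-1)(0.5) − (-3)(3) = 8.5
Q→R: (-3)(12) − (-4)(0.5) = -34
R→S: (-4)(14) − (-3)(12) = -20
S→T: (-3)(8) − (13)(14) = -206
T→P: (13)(3) − (-1)(8) = 47
Σ = -204.5
Area = |Σ|/2 = 102.25.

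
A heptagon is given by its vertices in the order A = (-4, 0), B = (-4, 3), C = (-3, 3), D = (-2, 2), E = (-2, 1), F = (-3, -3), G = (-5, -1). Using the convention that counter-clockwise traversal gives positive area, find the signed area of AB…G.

Apply the shoelace formula: 2A = Σ (x_i·y_{i+1} − x_{i+1}·y_i), indices taken mod 7.
Cross-terms: -12, -3, 0, 2, 9, -12, -4  ⇒  Σ = -20
Signed area = Σ/2 = -10 (negative ⇒ clockwise traversal).

-10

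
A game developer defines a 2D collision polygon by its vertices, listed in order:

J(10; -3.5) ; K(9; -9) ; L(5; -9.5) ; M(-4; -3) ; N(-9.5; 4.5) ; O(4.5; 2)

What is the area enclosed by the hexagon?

Cross-terms: -58.5, -40.5, -53, -46.5, -39.25, -35.75  ⇒  Σ = -273.5
Area = |Σ|/2 = 136.75.

136.75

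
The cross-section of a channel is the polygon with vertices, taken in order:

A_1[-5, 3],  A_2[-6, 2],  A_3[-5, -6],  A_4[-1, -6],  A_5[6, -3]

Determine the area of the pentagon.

60

Apply Gauss's area formula: 2A = Σ (x_i·y_{i+1} − x_{i+1}·y_i), indices taken mod 5.
Σ = (8) + (46) + (24) + (39) + (3) = 120
Area = |Σ|/2 = 60.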